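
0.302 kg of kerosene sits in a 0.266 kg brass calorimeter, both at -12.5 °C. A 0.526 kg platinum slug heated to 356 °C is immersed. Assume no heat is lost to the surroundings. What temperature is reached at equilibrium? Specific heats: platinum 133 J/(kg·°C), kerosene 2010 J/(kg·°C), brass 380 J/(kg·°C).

Taking heat into each body as positive, Σ m c ΔT = 0:
0.526*133*(T − 356) + 0.302*2010*(T − (-12.5)) + 0.266*380*(T − (-12.5)) = 0
778.06 T = 16054
T ≈ 20.63 °C

T_f ≈ 20.6 °C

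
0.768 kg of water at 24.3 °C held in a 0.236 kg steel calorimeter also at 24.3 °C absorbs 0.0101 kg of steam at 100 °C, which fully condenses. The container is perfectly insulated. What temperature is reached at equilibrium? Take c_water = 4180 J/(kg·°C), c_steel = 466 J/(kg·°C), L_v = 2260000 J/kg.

T_f ≈ 32.0 °C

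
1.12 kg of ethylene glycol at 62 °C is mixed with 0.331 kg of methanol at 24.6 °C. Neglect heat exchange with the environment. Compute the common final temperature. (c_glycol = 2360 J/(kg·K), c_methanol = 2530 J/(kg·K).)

T_f ≈ 53.0 °C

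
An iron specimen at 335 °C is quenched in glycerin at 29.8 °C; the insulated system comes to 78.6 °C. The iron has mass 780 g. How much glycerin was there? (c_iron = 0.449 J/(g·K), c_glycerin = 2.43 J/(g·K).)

m ≈ 757 g

Taking heat into each body as positive, Σ m c ΔT = 0:
780·0.449·(78.6 − 335) + m·2.43·(78.6 − 29.8) = 0
118.58 m = 89796
m = 89796/118.58 ≈ 757.2 g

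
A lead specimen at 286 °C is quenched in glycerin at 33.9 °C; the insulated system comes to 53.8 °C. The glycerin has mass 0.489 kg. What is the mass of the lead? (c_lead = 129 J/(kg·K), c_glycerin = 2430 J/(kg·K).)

m ≈ 0.789 kg

Taking heat into each body as positive, Σ m c ΔT = 0:
m·129·(53.8 − 286) + 0.489·2430·(53.8 − 33.9) = 0
-29954 m = -23647
m = -23647/-29954 ≈ 0.7894 kg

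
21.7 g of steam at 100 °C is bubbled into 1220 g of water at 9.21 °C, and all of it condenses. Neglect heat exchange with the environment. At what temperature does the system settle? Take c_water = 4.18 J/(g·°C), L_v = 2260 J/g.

Conservation of energy gives ΣQ = 0:
latent heat released on condensation: 21.7×2260 = 49042
  condensed water 100 °C→T: 90.71(T − 100)
  water warms: 1220×4.18×(T − 9.21) = 5099.6(T − 9.21)
5190.3 T = 49042 + 9070.6 + 46967 = 105080
T ≈ 20.25 °C — below 100 °C, confirming all the steam condensed.

T_f ≈ 20.2 °C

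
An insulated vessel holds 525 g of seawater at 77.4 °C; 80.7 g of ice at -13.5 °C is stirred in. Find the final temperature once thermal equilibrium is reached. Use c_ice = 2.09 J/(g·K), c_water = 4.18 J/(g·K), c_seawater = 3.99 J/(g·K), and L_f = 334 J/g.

Sum of m c ΔT and latent-heat terms is zero:
ice -13.5→0 °C: 80.7×2.09×13.5 = 2277
  melt ice: 80.7×334 = 26954
  warm the meltwater: 337.33 T
  seawater cools: 525×3.99×(T − 77.4) = 2094.8(T − 77.4)
2432.1 T = 162134 − 29231 = 132903
T ≈ 54.65 °C (positive, so assuming full melt was valid).

T_f ≈ 54.6 °C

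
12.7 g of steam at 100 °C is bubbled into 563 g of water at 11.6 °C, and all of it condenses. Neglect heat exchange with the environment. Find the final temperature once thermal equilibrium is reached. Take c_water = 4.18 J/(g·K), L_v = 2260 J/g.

Sum of m c ΔT and latent-heat terms is zero:
condense steam: −12.7×2260 = −28702
  condensed water 100 °C→T: 53.09(T − 100)
  water warms: 563×4.18×(T − 11.6) = 2353.3(T − 11.6)
2406.4 T = 28702 + 5308.6 + 27299 = 61309
T ≈ 25.48 °C — below 100 °C, confirming all the steam condensed.

T_f ≈ 25.5 °C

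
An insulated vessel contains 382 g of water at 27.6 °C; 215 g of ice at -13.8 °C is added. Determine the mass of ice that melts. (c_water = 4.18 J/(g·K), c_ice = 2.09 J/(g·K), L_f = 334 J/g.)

m_melted ≈ 113 g

Cooling the water to 0 °C releases 382·4.18·27.6 = 44071 J.
Of that, 215·2.09·13.8 = 6201 J goes to bring the ice to 0 °C, leaving 37870 J.
Fully melting the ice requires m_ice L_f = 215·334 = 71810 J.
37870 J < 71810 J, so only part of the ice melts and the system sits at 0 °C.
m_melted·334 = 37870  ⇒  m_melted ≈ 113.4 g.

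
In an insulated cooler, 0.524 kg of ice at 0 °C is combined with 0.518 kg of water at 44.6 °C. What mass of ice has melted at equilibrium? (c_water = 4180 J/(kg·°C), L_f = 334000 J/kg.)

Water can give up m c ΔT = 0.518×4180×44.6 = 96570 J before reaching 0 °C.
Fully melting the ice requires m_ice L_f = 0.524×334000 = 175016 J.
That's not enough to melt it all — equilibrium is at 0 °C with ice remaining.
Mass melted = 96570/334000 ≈ 0.2891 kg.

m_melted ≈ 0.289 kg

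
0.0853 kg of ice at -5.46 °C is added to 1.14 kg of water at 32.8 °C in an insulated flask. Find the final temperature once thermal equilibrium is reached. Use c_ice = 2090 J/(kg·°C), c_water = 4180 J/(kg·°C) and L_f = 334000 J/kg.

T_f ≈ 24.8 °C

Let T be the final temperature. ΣQ_i = 0:
ice -5.46→0 °C: 0.0853·2090·5.46 = 973.39
  fusion: m_ice L_f = 0.0853·334000 = 28490
  warm the meltwater: 356.55 T
  water: 4765.2(T − 32.8)
5121.8 T = 156299 − 29464 = 126835
T ≈ 24.76 °C (positive, so assuming full melt was valid).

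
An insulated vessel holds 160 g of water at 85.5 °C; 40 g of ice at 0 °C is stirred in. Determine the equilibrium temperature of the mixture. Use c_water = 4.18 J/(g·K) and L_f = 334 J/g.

T_f ≈ 52.4 °C

Let T be the final temperature. ΣQ_i = 0:
latent heat to melt: 40·334 = 13360
  warm the meltwater: 167.2 T
  water cools: 160·4.18·(T − 85.5) = 668.8(T − 85.5)
836 T = 57182 − 13360 = 43822
T ≈ 52.42 °C — above 0 °C, consistent with complete melting.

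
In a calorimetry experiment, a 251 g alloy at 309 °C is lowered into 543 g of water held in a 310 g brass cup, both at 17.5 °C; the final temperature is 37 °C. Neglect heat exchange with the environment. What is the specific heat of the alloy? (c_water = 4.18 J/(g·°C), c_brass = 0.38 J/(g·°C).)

Net heat exchanged in the isolated system is zero:
251×c×(37 − 309) + 543×4.18×(37 − 17.5) + 310×0.38×(37 − 17.5) = 0
-68272 c = -46557
c = -46557/-68272 ≈ 0.6819 J/(g·°C)

c ≈ 0.682 J/(g·°C)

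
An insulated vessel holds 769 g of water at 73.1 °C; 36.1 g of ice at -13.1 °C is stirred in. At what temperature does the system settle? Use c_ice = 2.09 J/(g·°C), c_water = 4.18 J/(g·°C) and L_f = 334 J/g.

T_f ≈ 65.9 °C

Sum of m c ΔT and latent-heat terms is zero:
warm ice to 0 °C: 36.1×2.09×(0 − (-13.1)) = 988.38
  latent heat to melt: 36.1×334 = 12057
  warm the meltwater: 150.9 T
  water: 3214.4(T − 73.1)
3365.3 T = 234974 − 13046 = 221928
T ≈ 65.95 °C (positive, so assuming full melt was valid).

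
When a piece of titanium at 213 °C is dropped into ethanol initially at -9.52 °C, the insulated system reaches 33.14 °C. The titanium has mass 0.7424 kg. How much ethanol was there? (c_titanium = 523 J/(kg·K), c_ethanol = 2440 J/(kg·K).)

m ≈ 0.671 kg

Heat lost by the titanium = heat gained by the ethanol:
0.7424·523·(213 − 33.14) = m·2440·(33.14 − (-9.52))
104090 m = 69835  ⇒  m ≈ 0.6709 kg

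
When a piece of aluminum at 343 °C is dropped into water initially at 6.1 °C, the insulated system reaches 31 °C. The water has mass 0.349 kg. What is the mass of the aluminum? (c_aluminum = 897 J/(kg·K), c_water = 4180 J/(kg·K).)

m ≈ 0.13 kg

Let T be the final temperature. ΣQ_i = 0:
m×897×(31 − 343) + 0.349×4180×(31 − 6.1) = 0
-279864 m = -36325
m = -36325/-279864 ≈ 0.1298 kg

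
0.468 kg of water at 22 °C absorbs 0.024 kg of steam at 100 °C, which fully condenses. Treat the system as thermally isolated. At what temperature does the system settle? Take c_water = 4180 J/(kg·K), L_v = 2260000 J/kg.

T_f ≈ 52.2 °C

Net heat exchanged in the isolated system is zero:
condense steam: −0.024×2260000 = −54240
  condensate cools 100→T: 0.024×4180×(T − 100) = 100.32(T − 100)
  water warms: 0.468×4180×(T − 22) = 1956.2(T − 22)
2056.6 T = 54240 + 10032 + 43037 = 107309
T ≈ 52.18 °C — below 100 °C, confirming all the steam condensed.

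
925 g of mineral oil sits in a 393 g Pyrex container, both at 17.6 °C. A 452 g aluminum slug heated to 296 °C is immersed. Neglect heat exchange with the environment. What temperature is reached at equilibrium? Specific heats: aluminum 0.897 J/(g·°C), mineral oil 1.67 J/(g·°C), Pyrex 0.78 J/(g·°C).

T_f ≈ 67.6 °C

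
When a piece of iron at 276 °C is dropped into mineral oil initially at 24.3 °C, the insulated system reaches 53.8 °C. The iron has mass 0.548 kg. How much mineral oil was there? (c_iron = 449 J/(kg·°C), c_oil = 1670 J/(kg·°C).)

m ≈ 1.11 kg

Net heat exchanged in the isolated system is zero:
0.548×449×(53.8 − 276) + m×1670×(53.8 − 24.3) = 0
49265 m = 54673
m = 54673/49265 ≈ 1.11 kg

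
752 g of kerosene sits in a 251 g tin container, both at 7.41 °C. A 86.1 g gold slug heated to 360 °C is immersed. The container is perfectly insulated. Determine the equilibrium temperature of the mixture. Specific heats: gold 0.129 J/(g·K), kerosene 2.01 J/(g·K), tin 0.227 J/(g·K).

T_f ≈ 9.9 °C

T_f is the heat-capacity-weighted average of the initial temperatures:
T_f = (11.11*360 + 1511.5*7.41 + 56.98*7.41) / (11.11 + 1511.5 + 56.98)
    = 15621 / 1579.6 ≈ 9.89 °C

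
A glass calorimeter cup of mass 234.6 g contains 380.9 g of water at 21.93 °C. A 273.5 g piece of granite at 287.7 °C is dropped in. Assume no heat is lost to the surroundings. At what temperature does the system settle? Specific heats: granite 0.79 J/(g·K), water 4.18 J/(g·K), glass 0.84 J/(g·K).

T_f ≈ 50.6 °C

Heat gained plus heat lost sum to zero:
273.5·0.79·(T − 287.7) + 380.9·4.18·(T − 21.93) + 234.6·0.84·(T − 21.93) = 0
216.06(T − 287.7) + 1592.2(T − 21.93) + 197.06(T − 21.93) = 0
2005.3 T = 101400
T ≈ 50.57 °C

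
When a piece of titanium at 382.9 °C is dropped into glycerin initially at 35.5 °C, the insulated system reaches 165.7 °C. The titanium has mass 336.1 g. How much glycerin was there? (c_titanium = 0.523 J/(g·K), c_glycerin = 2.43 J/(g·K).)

Conservation of energy gives ΣQ = 0:
336.1×0.523×(165.7 − 382.9) + m×2.43×(165.7 − 35.5) = 0
316.39 m = 38179
m = 38179/316.39 ≈ 120.7 g

m ≈ 121 g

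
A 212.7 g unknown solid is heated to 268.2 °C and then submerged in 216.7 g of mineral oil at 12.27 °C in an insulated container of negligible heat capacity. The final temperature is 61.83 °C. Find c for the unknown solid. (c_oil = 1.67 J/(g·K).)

Heat gained plus heat lost sum to zero:
212.7×c×(61.83 − 268.2) + 216.7×1.67×(61.83 − 12.27) = 0
-43895 c = -17935
c = -17935/-43895 ≈ 0.4086 J/(g·K)

c ≈ 0.409 J/(g·K)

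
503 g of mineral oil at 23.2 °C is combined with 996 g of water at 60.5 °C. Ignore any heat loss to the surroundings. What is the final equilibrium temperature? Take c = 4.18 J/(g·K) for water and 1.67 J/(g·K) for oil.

Let T be the final temperature. ΣQ_i = 0:
996*4.18*(T − 60.5) + 503*1.67*(T − 23.2) = 0
4163.3(T − 60.5) + 840.01(T − 23.2) = 0
5003.3 T = 271367
T = 271367 / 5003.3 = 54.2 °C

T_f ≈ 54.2 °C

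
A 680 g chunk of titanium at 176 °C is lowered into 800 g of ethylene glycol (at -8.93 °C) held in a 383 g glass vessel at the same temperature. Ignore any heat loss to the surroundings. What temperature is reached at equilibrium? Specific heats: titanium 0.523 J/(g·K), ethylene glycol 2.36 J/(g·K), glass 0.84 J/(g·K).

T_f ≈ 16.7 °C

Conservation of energy gives ΣQ = 0:
680×0.523×(T − 176) + 800×2.36×(T − (-8.93)) + 383×0.84×(T − (-8.93)) = 0
355.64(T − 176) + 1888(T − (-8.93)) + 321.72(T − (-8.93)) = 0
(355.64 + 1888 + 321.72) T = 355.64×176 + 1888×(-8.93) + 321.72×(-8.93)
T = 42860 / 2565.4 = 16.7 °C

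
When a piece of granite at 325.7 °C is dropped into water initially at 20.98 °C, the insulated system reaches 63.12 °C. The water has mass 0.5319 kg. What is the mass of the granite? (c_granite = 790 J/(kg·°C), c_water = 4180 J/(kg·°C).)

m ≈ 0.452 kg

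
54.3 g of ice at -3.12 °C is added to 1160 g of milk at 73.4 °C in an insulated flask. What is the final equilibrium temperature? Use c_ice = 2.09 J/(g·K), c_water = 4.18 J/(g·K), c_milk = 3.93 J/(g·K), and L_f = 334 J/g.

T_f ≈ 66.1 °C

Conservation of energy gives ΣQ = 0:
ice -3.12→0 °C: 54.3×2.09×3.12 = 354.08
  melt ice: 54.3×334 = 18136
  meltwater 0→T: 54.3×4.18×T = 226.97 T
  milk: 4558.8(T − 73.4)
4785.8 T = 334616 − 18490 = 316126
T ≈ 66.06 °C — above 0 °C, consistent with complete melting.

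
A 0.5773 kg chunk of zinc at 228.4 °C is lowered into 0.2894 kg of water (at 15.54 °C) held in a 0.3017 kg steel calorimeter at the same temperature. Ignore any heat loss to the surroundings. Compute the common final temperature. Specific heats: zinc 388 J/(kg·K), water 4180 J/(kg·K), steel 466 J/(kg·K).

Conservation of energy gives ΣQ = 0:
0.5773*388*(T − 228.4) + 0.2894*4180*(T − 15.54) + 0.3017*466*(T − 15.54) = 0
(223.99 + 1209.7 + 140.59) T = 223.99*228.4 + 1209.7*15.54 + 140.59*15.54
T = 72143/1574.3 ≈ 45.83 °C

T_f ≈ 45.8 °C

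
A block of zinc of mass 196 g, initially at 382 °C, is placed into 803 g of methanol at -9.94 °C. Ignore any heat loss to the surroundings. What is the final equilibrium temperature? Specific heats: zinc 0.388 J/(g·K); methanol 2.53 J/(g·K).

T_f ≈ 4.2 °C

T_f is the heat-capacity-weighted average of the initial temperatures:
T_f = (76.05*382 + 2031.6*(-9.94)) / (76.05 + 2031.6)
    = 8856.3 / 2107.6 ≈ 4.20 °C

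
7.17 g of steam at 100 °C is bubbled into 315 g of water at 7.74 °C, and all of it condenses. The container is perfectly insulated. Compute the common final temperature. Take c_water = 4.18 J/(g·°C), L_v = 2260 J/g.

Setting the total heat transfer to zero:
latent heat released on condensation: 7.17·2260 = 16204; condensate cools 100→T: 7.17·4.18·(T − 100) = 29.97(T − 100); original water: 1316.7(T − 7.74)
1346.7 T = 16204 + 2997.1 + 10191 = 29393
T ≈ 21.83 °C, under the boiling point, so the assumption holds.

T_f ≈ 21.8 °C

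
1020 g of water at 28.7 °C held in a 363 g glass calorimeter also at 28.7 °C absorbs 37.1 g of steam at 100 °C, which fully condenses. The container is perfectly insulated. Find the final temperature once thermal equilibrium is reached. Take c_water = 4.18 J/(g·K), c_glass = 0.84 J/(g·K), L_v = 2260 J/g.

Let T be the final temperature. ΣQ_i = 0:
latent heat released on condensation: 37.1×2260 = 83846; condensed water 100 °C→T: 155.08(T − 100); original water: 4263.6(T − 28.7); glass cup: 363×0.84×(T − 28.7) = 304.92(T − 28.7)
4723.6 T = 83846 + 15508 + 131117 = 230470
T ≈ 48.79 °C — below 100 °C, confirming all the steam condensed.

T_f ≈ 48.8 °C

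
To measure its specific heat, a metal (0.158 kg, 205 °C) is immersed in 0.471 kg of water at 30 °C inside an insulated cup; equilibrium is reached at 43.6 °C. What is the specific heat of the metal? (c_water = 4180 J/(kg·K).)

c ≈ 1050 J/(kg·K)

Heat lost by the metal = heat gained by the water:
0.158·c·(205 − 43.6) = 0.471·4180·(43.6 − 30)
25.5 c = 26775  ⇒  c ≈ 1050 J/(kg·K)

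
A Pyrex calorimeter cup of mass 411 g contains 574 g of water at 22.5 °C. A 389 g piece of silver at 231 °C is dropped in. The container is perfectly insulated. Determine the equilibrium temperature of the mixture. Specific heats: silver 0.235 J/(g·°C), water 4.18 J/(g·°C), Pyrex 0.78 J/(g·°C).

T_f ≈ 29.3 °C

With ΣQ=0 the equilibrium temperature is the m·c-weighted mean:
T_f = (91.41×231 + 2399.3×22.5 + 320.58×22.5) / (91.41 + 2399.3 + 320.58)
    = 82315 / 2811.3 ≈ 29.28 °C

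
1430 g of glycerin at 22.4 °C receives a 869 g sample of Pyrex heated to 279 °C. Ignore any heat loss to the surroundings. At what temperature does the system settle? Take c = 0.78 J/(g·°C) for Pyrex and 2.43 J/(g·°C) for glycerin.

Heat lost by the Pyrex equals heat gained by the glycerin:
869×0.78×(279 − T) = 1430×2.43×(T − 22.4)
677.82(279 − T) = 3474.9(T − 22.4)
4152.7 T = 266950  ⇒  T ≈ 64.28 °C

T_f ≈ 64.3 °C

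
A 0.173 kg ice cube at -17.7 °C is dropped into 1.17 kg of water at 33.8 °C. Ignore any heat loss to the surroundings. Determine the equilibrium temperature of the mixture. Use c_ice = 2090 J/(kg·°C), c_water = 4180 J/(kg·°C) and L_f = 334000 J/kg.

T_f ≈ 18.0 °C

Setting the total heat transfer to zero:
ice -17.7→0 °C: 0.173·2090·17.7 = 6399.8
  melt ice: 0.173·334000 = 57782
  meltwater 0→T: 0.173·4180·T = 723.14 T
  water: 4890.6(T − 33.8)
5613.7 T = 165302 − 64182 = 101120
T ≈ 18.01 °C. Since T > 0 °C, the all-ice-melts assumption holds.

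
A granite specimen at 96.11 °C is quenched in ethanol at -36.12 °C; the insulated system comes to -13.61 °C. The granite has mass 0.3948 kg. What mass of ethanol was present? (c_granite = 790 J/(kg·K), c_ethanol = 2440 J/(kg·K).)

m ≈ 0.623 kg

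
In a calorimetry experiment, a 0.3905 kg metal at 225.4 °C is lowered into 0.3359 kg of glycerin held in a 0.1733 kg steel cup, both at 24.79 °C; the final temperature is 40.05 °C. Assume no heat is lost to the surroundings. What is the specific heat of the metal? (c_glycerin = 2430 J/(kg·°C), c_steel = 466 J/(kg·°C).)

c ≈ 189 J/(kg·°C)

Net heat exchanged in the isolated system is zero:
0.3905·c·(40.05 − 225.4) + 0.3359·2430·(40.05 − 24.79) + 0.1733·466·(40.05 − 24.79) = 0
-72.38 c = -13688
c = -13688/-72.38 ≈ 189.1 J/(kg·°C)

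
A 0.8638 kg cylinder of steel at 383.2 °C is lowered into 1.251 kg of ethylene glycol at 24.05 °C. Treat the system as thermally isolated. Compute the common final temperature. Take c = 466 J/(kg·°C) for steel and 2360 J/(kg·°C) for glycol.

T_f ≈ 67.1 °C

T_f = Σ m_i c_i T_i / Σ m_i c_i:
T_f = (402.53*383.2 + 2952.4*24.05) / (402.53 + 2952.4)
    = 225254 / 3354.9 ≈ 67.14 °C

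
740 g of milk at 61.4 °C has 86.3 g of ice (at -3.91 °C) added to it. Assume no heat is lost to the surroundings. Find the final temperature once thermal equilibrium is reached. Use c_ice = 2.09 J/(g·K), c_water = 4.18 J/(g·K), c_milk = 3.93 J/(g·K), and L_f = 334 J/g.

Setting the total heat transfer to zero:
warm ice to 0 °C: 86.3·2.09·(0 − (-3.91)) = 705.23
  fusion: m_ice L_f = 86.3·334 = 28824
  meltwater 0→T: 86.3·4.18·T = 360.73 T
  milk cools: 740·3.93·(T − 61.4) = 2908.2(T − 61.4)
3268.9 T = 178563 − 29529 = 149034
T ≈ 45.59 °C (positive, so assuming full melt was valid).

T_f ≈ 45.6 °C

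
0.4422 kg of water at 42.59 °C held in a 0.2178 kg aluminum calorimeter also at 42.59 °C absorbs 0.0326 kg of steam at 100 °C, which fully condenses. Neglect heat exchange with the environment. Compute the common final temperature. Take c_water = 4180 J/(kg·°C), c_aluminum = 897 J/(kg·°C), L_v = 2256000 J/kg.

Sum of m c ΔT and latent-heat terms is zero:
steam→water at 100 °C releases m L_v = 0.0326×2256000 = 73546; condensed water 100 °C→T: 136.27(T − 100); original water: 1848.4(T − 42.59); cup: 195.37(T − 42.59)
2180 T = 73546 + 13627 + 87044 = 174216
T ≈ 79.91 °C, under the boiling point, so the assumption holds.

T_f ≈ 79.9 °C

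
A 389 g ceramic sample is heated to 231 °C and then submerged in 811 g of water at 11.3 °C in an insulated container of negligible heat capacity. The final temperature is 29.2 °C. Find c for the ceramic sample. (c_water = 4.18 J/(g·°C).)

Conservation of energy gives ΣQ = 0:
389×c×(29.2 − 231) + 811×4.18×(29.2 − 11.3) = 0
-78500 c = -60681
c = -60681/-78500 ≈ 0.773 J/(g·°C)

c ≈ 0.773 J/(g·°C)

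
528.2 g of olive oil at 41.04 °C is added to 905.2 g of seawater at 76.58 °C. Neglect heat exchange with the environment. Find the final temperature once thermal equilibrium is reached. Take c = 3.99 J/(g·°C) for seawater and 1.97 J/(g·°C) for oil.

T_f ≈ 68.6 °C

Taking heat into each body as positive, Σ m c ΔT = 0:
905.2×3.99×(T − 76.58) + 528.2×1.97×(T − 41.04) = 0
3611.7(T − 76.58) + 1040.6(T − 41.04) = 0
(3611.7 + 1040.6) T = 3611.7×76.58 + 1040.6×41.04
T ≈ 68.63 °C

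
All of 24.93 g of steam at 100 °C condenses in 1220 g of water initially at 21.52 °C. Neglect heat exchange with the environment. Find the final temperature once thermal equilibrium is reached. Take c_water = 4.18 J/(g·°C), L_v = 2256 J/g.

Sum of m c ΔT and latent-heat terms is zero:
latent heat released on condensation: 24.93·2256 = 56242
  condensate cools 100→T: 24.93·4.18·(T − 100) = 104.21(T − 100)
  water warms: 1220·4.18·(T − 21.52) = 5099.6(T − 21.52)
5203.8 T = 56242 + 10421 + 109743 = 176406
T ≈ 33.90 °C — below 100 °C, confirming all the steam condensed.

T_f ≈ 33.9 °C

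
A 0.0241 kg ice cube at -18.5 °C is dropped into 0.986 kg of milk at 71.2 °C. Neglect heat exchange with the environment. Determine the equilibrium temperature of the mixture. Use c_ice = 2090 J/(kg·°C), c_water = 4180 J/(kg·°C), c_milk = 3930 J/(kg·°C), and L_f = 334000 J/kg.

T_f ≈ 67.1 °C

Conservation of energy gives ΣQ = 0:
ice -18.5→0 °C: 0.0241·2090·18.5 = 931.83
  latent heat to melt: 0.0241·334000 = 8049.4
  meltwater 0→T: 0.0241·4180·T = 100.74 T
  milk: 3875(T − 71.2)
3975.7 T = 275899 − 8981.2 = 266917
T ≈ 67.14 °C. Since T > 0 °C, the all-ice-melts assumption holds.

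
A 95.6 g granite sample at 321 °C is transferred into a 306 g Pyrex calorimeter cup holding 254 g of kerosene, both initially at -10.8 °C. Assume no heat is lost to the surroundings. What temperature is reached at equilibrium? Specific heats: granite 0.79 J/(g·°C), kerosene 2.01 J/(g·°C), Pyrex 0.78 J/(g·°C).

T_f is the heat-capacity-weighted average of the initial temperatures:
T_f = (75.52×321 + 510.54×(-10.8) + 238.68×(-10.8)) / (75.52 + 510.54 + 238.68)
    = 16152 / 824.74 ≈ 19.58 °C

T_f ≈ 19.6 °C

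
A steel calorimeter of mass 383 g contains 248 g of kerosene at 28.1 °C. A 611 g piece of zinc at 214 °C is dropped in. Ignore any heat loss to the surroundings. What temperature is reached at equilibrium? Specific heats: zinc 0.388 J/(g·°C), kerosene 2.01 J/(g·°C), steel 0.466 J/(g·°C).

T_f ≈ 76.3 °C

Heat gained plus heat lost sum to zero:
611*0.388*(T − 214) + 248*2.01*(T − 28.1) + 383*0.466*(T − 28.1) = 0
237.07(T − 214) + 498.48(T − 28.1) + 178.48(T − 28.1) = 0
(237.07 + 498.48 + 178.48) T = 237.07*214 + 498.48*28.1 + 178.48*28.1
T = 69755/914.03 ≈ 76.32 °C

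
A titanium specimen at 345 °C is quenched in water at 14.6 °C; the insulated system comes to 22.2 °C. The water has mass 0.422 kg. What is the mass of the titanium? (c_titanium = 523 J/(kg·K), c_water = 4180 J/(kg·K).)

m ≈ 0.0794 kg

Let T be the final temperature. ΣQ_i = 0:
m×523×(22.2 − 345) + 0.422×4180×(22.2 − 14.6) = 0
-168824 m = -13406
m = -13406/-168824 ≈ 0.07941 kg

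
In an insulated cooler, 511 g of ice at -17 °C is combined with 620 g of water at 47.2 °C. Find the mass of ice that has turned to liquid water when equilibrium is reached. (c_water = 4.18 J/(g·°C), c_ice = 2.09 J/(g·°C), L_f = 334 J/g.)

Heat available from the water dropping to 0 °C: 620×4.18×47.2 = 122324 J.
Of that, 511×2.09×17 = 18156 J goes to bring the ice to 0 °C, leaving 104168 J.
Melting all 511 g of ice would need 511×334 = 170674 J.
That's not enough to melt it all — equilibrium is at 0 °C with ice remaining.
m_melted×334 = 104168  ⇒  m_melted ≈ 311.9 g.

m_melted ≈ 312 g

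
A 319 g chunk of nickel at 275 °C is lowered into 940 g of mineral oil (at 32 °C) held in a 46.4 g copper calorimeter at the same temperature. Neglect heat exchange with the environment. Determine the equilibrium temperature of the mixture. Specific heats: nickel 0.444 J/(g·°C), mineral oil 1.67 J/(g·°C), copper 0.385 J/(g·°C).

T_f ≈ 51.9 °C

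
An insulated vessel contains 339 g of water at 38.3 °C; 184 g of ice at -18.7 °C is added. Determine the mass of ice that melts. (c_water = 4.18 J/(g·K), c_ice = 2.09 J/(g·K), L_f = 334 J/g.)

m_melted ≈ 141 g

Water can give up m c ΔT = 339×4.18×38.3 = 54272 J before reaching 0 °C.
Of that, 184×2.09×18.7 = 7191.3 J goes to bring the ice to 0 °C, leaving 47081 J.
Melting all 184 g of ice would need 184×334 = 61456 J.
47081 J < 61456 J, so only part of the ice melts and the system sits at 0 °C.
m_melted×334 = 47081  ⇒  m_melted ≈ 141 g.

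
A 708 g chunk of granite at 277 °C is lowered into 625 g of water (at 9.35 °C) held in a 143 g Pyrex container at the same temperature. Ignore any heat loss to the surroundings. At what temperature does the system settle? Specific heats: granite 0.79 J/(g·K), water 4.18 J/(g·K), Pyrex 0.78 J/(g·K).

T_f ≈ 54.9 °C

Taking heat into each body as positive, Σ m c ΔT = 0:
708·0.79·(T − 277) + 625·4.18·(T − 9.35) + 143·0.78·(T − 9.35) = 0
559.32(T − 277) + 2612.5(T − 9.35) + 111.54(T − 9.35) = 0
(559.32 + 2612.5 + 111.54) T = 559.32·277 + 2612.5·9.35 + 111.54·9.35
T ≈ 54.94 °C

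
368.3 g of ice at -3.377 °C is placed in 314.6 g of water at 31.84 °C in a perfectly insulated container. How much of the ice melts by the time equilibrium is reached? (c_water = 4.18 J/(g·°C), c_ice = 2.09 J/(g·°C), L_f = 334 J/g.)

m_melted ≈ 118 g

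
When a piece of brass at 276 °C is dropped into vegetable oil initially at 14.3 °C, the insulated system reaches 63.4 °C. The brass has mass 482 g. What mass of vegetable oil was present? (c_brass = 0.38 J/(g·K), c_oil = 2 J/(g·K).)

|Q_brass| = |Q_oil|:
482×0.38×(276 − 63.4) = m×2×(63.4 − 14.3)
98.2 m = 38940  ⇒  m ≈ 396.5 g

m ≈ 397 g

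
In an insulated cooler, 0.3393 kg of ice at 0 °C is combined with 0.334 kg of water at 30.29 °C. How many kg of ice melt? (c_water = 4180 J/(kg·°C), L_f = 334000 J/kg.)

Heat available from the water dropping to 0 °C: 0.334×4180×30.29 = 42288 J.
To melt every bit of ice: 0.3393×334000 = 113326 J.
That's not enough to melt it all — equilibrium is at 0 °C with ice remaining.
m_melted×334000 = 42288  ⇒  m_melted ≈ 0.1266 kg.

m_melted ≈ 0.127 kg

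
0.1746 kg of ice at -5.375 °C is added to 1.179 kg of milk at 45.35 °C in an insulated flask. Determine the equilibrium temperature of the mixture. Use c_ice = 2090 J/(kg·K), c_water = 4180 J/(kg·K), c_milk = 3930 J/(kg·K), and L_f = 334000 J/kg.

T_f ≈ 27.9 °C

Net heat exchanged in the isolated system is zero:
warm ice to 0 °C: 0.1746·2090·(0 − (-5.375)) = 1961.4
  melt ice: 0.1746·334000 = 58316
  warm the meltwater: 729.83 T
  milk: 4633.5(T − 45.35)
5363.3 T = 210128 − 60278 = 149850
T ≈ 27.94 °C (positive, so assuming full melt was valid).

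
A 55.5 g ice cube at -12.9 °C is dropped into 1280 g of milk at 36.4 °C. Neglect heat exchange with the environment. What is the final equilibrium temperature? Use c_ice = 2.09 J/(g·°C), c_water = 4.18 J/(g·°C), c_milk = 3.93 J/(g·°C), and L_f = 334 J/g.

Sum of m c ΔT and latent-heat terms is zero:
warm ice to 0 °C: 55.5·2.09·(0 − (-12.9)) = 1496.3; latent heat to melt: 55.5·334 = 18537; warm the meltwater: 231.99 T; milk cools: 1280·3.93·(T − 36.4) = 5030.4(T − 36.4)
5262.4 T = 183107 − 20033 = 163073
T ≈ 30.99 °C — above 0 °C, consistent with complete melting.

T_f ≈ 31.0 °C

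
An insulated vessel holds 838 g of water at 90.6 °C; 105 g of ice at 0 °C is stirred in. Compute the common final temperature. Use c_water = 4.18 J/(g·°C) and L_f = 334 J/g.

T_f ≈ 71.6 °C

Heat gained plus heat lost sum to zero:
melt ice: 105·334 = 35070
  meltwater 0→T: 105·4.18·T = 438.9 T
  water: 3502.8(T − 90.6)
3941.7 T = 317357 − 35070 = 282287
T ≈ 71.61 °C. Since T > 0 °C, the all-ice-melts assumption holds.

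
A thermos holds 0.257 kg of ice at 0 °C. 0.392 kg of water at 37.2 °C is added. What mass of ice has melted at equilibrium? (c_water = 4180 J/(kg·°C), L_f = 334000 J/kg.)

Cooling the water to 0 °C releases 0.392·4180·37.2 = 60954 J.
Fully melting the ice requires m_ice L_f = 0.257·334000 = 85838 J.
60954 J < 85838 J, so only part of the ice melts and the system sits at 0 °C.
m_melt = 60954 / L_f = 0.1825 kg.

m_melted ≈ 0.182 kg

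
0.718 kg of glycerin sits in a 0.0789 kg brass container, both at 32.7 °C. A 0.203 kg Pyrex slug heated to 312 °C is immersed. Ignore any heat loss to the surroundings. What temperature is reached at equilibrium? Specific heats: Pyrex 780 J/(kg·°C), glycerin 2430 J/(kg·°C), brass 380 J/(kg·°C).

Energy conservation, ΣQ = 0:
0.203·780·(T − 312) + 0.718·2430·(T − 32.7) + 0.0789·380·(T − 32.7) = 0
158.34(T − 312) + 1744.7(T − 32.7) + 29.98(T − 32.7) = 0
1933.1 T = 107435
T = 107435 / 1933.1 = 55.6 °C

T_f ≈ 55.6 °C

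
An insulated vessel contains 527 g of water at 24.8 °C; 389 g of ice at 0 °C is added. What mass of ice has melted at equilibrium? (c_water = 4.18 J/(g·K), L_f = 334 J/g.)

m_melted ≈ 164 g

Water can give up m c ΔT = 527×4.18×24.8 = 54631 J before reaching 0 °C.
Fully melting the ice requires m_ice L_f = 389×334 = 129926 J.
54631 J < 129926 J, so only part of the ice melts and the system sits at 0 °C.
m_melted×334 = 54631  ⇒  m_melted ≈ 163.6 g.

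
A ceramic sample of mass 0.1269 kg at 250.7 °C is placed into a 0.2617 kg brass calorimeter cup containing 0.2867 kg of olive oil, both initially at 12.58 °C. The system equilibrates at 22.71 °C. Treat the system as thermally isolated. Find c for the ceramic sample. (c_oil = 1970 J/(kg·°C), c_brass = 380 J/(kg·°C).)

Let T be the final temperature. ΣQ_i = 0:
0.1269·c·(22.71 − 250.7) + 0.2867·1970·(22.71 − 12.58) + 0.2617·380·(22.71 − 12.58) = 0
-28.93 c = -6728.8
c = -6728.8/-28.93 ≈ 232.6 J/(kg·°C)

c ≈ 233 J/(kg·°C)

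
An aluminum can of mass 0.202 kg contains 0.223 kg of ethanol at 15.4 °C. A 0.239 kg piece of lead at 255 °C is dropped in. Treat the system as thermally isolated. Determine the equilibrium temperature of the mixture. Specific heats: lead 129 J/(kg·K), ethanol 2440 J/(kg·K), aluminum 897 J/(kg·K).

T_f ≈ 25.2 °C

Conservation of energy gives ΣQ = 0:
0.239*129*(T − 255) + 0.223*2440*(T − 15.4) + 0.202*897*(T − 15.4) = 0
(30.83 + 544.12 + 181.19) T = 30.83*255 + 544.12*15.4 + 181.19*15.4
T = 19032 / 756.14 = 25.2 °C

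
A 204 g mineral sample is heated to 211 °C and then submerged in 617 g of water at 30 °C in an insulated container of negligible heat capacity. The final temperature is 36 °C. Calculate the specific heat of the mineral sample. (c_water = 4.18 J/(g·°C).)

c ≈ 0.433 J/(g·°C)

Net heat exchanged in the isolated system is zero:
204·c·(36 − 211) + 617·4.18·(36 − 30) = 0
-35700 c = -15474
c = -15474/-35700 ≈ 0.4335 J/(g·°C)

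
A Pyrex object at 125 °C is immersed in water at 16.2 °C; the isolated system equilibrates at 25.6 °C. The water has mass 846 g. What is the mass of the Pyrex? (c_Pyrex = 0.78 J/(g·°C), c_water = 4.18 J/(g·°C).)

Heat gained plus heat lost sum to zero:
m·0.78·(25.6 − 125) + 846·4.18·(25.6 − 16.2) = 0
-77.53 m = -33241
m = -33241/-77.53 ≈ 428.7 g

m ≈ 429 g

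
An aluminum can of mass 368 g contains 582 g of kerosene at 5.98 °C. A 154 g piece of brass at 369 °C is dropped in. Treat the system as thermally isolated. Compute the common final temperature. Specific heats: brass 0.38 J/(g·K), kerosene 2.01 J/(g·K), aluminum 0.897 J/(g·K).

Taking heat into each body as positive, Σ m c ΔT = 0:
154×0.38×(T − 369) + 582×2.01×(T − 5.98) + 368×0.897×(T − 5.98) = 0
58.52(T − 369) + 1169.8(T − 5.98) + 330.1(T − 5.98) = 0
1558.4 T = 30563
T ≈ 19.61 °C

T_f ≈ 19.6 °C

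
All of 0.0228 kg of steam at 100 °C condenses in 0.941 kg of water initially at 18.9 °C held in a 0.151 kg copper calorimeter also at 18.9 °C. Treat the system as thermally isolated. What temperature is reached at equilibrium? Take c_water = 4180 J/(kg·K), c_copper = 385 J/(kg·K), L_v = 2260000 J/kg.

T_f ≈ 33.4 °C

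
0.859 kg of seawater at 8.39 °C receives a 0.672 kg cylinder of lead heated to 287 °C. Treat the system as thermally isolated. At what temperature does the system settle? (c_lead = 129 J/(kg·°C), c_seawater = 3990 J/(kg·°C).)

T_f ≈ 15.3 °C

Net heat exchanged in the isolated system is zero:
0.672×129×(T − 287) + 0.859×3990×(T − 8.39) = 0
86.69(T − 287) + 3427.4(T − 8.39) = 0
3514.1 T = 53635
T ≈ 15.26 °C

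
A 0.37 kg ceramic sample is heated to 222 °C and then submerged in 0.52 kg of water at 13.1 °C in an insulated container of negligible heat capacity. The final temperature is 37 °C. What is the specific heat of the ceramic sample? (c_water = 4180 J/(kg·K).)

Let T be the final temperature. ΣQ_i = 0:
0.37×c×(37 − 222) + 0.52×4180×(37 − 13.1) = 0
-68.45 c = -51949
c = -51949/-68.45 ≈ 758.9 J/(kg·K)

c ≈ 759 J/(kg·K)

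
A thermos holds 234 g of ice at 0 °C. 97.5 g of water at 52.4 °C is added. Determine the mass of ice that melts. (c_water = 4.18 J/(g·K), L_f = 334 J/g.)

m_melted ≈ 63.9 g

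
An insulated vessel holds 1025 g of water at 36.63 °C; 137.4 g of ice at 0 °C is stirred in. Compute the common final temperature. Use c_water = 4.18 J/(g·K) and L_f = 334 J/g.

T_f ≈ 22.9 °C

Heat gained plus heat lost sum to zero:
fusion: m_ice L_f = 137.4×334 = 45892
  warm the meltwater: 574.33 T
  water: 4284.5(T − 36.63)
4858.8 T = 156941 − 45892 = 111050
T ≈ 22.86 °C. Since T > 0 °C, the all-ice-melts assumption holds.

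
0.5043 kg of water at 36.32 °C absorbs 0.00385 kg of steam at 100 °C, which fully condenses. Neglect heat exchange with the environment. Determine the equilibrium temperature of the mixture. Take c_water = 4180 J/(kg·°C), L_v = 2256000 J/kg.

Energy balance with sensible and latent terms:
latent heat released on condensation: 0.00385×2256000 = 8685.6
  condensate cools 100→T: 0.00385×4180×(T − 100) = 16.09(T − 100)
  original water: 2108(T − 36.32)
2124.1 T = 8685.6 + 1609.3 + 76562 = 86857
T ≈ 40.89 °C, under the boiling point, so the assumption holds.

T_f ≈ 40.9 °C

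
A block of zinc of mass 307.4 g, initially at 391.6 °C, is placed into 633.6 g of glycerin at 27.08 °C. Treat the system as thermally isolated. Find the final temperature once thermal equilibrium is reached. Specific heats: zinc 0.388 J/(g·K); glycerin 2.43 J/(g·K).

T_f ≈ 53.3 °C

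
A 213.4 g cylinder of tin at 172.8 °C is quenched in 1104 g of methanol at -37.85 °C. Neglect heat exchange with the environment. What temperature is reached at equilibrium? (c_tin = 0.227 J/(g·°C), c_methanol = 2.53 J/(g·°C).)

Conservation of energy gives ΣQ = 0:
213.4×0.227×(T − 172.8) + 1104×2.53×(T − (-37.85)) = 0
2841.6 T = -97349
T ≈ -34.26 °C

T_f ≈ -34.3 °C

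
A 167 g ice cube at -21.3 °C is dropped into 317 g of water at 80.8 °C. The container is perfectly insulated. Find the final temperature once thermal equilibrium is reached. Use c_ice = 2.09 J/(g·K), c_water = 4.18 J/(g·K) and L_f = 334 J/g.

Energy conservation, ΣQ = 0:
ice -21.3→0 °C: 167×2.09×21.3 = 7434.3; fusion: m_ice L_f = 167×334 = 55778; warm the meltwater: 698.06 T; water: 1325.1(T − 80.8)
2023.1 T = 107065 − 63212 = 43853
T ≈ 21.68 °C — above 0 °C, consistent with complete melting.

T_f ≈ 21.7 °C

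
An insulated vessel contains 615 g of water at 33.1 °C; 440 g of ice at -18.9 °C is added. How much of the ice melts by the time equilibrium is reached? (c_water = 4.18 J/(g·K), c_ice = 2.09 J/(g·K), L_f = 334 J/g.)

Heat available from the water dropping to 0 °C: 615·4.18·33.1 = 85090 J.
Warming the ice to 0 °C takes 440·2.09·18.9 = 17380 J, leaving 67710 J for melting.
Fully melting the ice requires m_ice L_f = 440·334 = 146960 J.
Since 67710 < 146960 J, not all the ice melts; equilibrium is at 0 °C.
m_melted·334 = 67710  ⇒  m_melted ≈ 202.7 g.

m_melted ≈ 203 g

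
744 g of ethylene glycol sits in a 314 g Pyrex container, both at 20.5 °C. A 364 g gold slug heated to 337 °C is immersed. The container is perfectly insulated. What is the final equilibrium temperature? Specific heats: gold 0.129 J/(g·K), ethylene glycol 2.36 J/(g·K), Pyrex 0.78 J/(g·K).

T_f ≈ 27.8 °C

Setting the total heat transfer to zero:
364*0.129*(T − 337) + 744*2.36*(T − 20.5) + 314*0.78*(T − 20.5) = 0
46.96(T − 337) + 1755.8(T − 20.5) + 244.92(T − 20.5) = 0
2047.7 T = 56840
T = 56840/2047.7 ≈ 27.76 °C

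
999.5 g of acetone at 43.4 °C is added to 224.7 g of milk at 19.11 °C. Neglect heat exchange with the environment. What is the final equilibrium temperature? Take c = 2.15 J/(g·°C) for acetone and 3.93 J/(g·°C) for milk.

T_f ≈ 36.3 °C

Energy conservation, ΣQ = 0:
999.5×2.15×(T − 43.4) + 224.7×3.93×(T − 19.11) = 0
3032 T = 110139
T = 110139/3032 ≈ 36.33 °C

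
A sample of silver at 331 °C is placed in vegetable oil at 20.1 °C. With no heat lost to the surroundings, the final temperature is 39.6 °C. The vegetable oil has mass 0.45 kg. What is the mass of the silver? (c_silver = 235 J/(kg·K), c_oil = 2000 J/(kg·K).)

|Q_silver| = |Q_oil|:
m×235×(331 − 39.6) = 0.45×2000×(39.6 − 20.1)
68479 m = 17550  ⇒  m ≈ 0.2563 kg

m ≈ 0.256 kg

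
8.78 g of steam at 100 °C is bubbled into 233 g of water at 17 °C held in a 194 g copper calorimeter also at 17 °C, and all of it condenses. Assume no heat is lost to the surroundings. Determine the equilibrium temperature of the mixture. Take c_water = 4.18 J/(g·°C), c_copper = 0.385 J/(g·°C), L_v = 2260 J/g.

T_f ≈ 38.1 °C

Net heat exchanged in the isolated system is zero:
latent heat released on condensation: 8.78×2260 = 19843; condensate cools 100→T: 8.78×4.18×(T − 100) = 36.7(T − 100); water warms: 233×4.18×(T − 17) = 973.94(T − 17); cup: 74.69(T − 17)
1085.3 T = 19843 + 3670 + 17827 = 41340
T ≈ 38.09 °C — below 100 °C, confirming all the steam condensed.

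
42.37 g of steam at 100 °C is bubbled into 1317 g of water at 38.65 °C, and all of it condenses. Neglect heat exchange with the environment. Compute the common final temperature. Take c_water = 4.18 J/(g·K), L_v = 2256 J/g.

Net heat exchanged in the isolated system is zero:
condense steam: −42.37×2256 = −95587
  condensate cools 100→T: 42.37×4.18×(T − 100) = 177.11(T − 100)
  water warms: 1317×4.18×(T − 38.65) = 5505.1(T − 38.65)
5682.2 T = 95587 + 17711 + 212771 = 326068
T ≈ 57.38 °C — below 100 °C, confirming all the steam condensed.

T_f ≈ 57.4 °C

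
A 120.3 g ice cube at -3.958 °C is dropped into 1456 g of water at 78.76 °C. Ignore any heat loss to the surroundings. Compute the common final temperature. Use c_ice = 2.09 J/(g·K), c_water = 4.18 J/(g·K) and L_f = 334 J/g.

T_f ≈ 66.5 °C

Net heat exchanged in the isolated system is zero:
warm ice to 0 °C: 120.3×2.09×(0 − (-3.958)) = 995.15
  melt ice: 120.3×334 = 40180
  meltwater 0→T: 120.3×4.18×T = 502.85 T
  water: 6086.1(T − 78.76)
6588.9 T = 479340 − 41175 = 438164
T ≈ 66.50 °C — above 0 °C, consistent with complete melting.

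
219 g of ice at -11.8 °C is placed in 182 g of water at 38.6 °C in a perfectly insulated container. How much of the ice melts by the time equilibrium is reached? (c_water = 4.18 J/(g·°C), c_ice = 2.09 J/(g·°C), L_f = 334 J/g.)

m_melted ≈ 71.7 g

Water can give up m c ΔT = 182×4.18×38.6 = 29365 J before reaching 0 °C.
Of that, 219×2.09×11.8 = 5401 J goes to bring the ice to 0 °C, leaving 23964 J.
Fully melting the ice requires m_ice L_f = 219×334 = 73146 J.
Since 23964 < 73146 J, not all the ice melts; equilibrium is at 0 °C.
Mass melted = 23964/334 ≈ 71.75 g.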